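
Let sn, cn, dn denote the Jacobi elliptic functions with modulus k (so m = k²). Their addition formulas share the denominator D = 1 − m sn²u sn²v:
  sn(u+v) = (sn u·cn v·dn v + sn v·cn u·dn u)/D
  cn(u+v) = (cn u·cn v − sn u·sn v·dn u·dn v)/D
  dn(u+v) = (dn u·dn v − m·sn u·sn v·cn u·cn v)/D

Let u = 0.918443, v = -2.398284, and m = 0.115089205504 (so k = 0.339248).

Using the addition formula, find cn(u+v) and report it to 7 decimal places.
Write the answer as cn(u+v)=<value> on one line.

sn u = 0.7869927164711937, cn u = 0.6169622875194977, dn u = 0.9637004894075302
sn v = -0.7380746997527604, cn v = -0.6747190063907141, dn v = 0.9681449606044156
m = k² = 0.115089205504
D = 1 − m·sn²u·sn²v = 0.9611691716508538
cn(u+v) = (cn u·cn v − sn u·sn v·dn u·dn v)/D = 0.1256666801232328/0.9611691716508538 = 0.1307435608940665

cn(u+v)=0.1307436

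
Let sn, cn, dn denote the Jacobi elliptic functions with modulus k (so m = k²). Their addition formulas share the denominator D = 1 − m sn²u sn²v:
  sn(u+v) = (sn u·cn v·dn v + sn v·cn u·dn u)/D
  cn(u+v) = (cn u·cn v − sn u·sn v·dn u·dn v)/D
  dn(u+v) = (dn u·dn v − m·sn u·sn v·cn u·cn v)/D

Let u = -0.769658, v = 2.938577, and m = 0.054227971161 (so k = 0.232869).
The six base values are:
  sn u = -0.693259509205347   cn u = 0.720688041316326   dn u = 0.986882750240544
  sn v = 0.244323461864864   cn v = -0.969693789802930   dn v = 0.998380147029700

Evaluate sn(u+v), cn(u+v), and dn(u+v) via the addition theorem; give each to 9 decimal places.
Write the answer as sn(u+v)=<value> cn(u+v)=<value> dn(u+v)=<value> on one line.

sn(u+v)=0.846248362 cn(u+v)=-0.532788616 dn(u+v)=0.980390423

m = k² = 0.054227971161
D = 1 − m·sn²u·sn²v = 0.9984442300675599
sn(u+v) = (sn u·cn v·dn v + sn v·cn u·dn u)/D = 0.8449317943059139/0.9984442300675599 = 0.8462483620629882
cn(u+v) = (cn u·cn v − sn u·sn v·dn u·dn v)/D = -0.5319597198343041/0.9984442300675599 = -0.5327886163439583
dn(u+v) = (dn u·dn v − m·sn u·sn v·cn u·cn v)/D = 0.9788651612576863/0.9984442300675599 = 0.9803904232001533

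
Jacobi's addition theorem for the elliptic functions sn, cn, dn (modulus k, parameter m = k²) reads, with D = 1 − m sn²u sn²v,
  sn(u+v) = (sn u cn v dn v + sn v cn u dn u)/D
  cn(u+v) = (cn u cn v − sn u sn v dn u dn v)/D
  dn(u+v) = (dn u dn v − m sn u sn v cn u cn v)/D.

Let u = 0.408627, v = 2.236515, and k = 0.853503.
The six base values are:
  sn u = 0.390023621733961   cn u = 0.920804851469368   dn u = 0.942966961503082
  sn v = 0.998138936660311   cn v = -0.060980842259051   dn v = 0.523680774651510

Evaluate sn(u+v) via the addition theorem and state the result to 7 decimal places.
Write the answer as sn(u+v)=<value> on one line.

m = k² = 0.728467371009
D = 1 − m·sn²u·sn²v = 0.8895987678539394
sn(u+v) = (sn u·cn v·dn v + sn v·cn u·dn u)/D = 0.8542174056469861/0.8895987678539394 = 0.9602277302021146

sn(u+v)=0.9602277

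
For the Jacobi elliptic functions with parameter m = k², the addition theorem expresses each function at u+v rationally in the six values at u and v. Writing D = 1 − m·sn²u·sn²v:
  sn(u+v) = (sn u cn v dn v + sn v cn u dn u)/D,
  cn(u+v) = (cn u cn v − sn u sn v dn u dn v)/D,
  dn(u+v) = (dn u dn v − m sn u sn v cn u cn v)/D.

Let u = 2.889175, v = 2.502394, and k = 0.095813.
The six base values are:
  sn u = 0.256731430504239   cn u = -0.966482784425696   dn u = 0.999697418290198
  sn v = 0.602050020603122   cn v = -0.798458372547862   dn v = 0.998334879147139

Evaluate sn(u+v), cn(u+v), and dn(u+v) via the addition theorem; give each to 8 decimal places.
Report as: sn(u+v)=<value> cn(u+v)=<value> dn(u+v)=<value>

sn(u+v)=-0.78651544 cn(u+v)=0.61757061 dn(u+v)=0.99715651

m = k² = 0.009180130969
D = 1 − m·sn²u·sn²v = 0.9997806830943806
sn(u+v) = (sn u·cn v·dn v + sn v·cn u·dn u)/D = -0.7863429448840021/0.9997806830943806 = -0.7865154410167478
cn(u+v) = (cn u·cn v − sn u·sn v·dn u·dn v)/D = 0.6174351685155467/0.9997806830943806 = 0.617570612191214
dn(u+v) = (dn u·dn v − m·sn u·sn v·cn u·cn v)/D = 0.9969378194864241/0.9997806830943806 = 0.9971565127672225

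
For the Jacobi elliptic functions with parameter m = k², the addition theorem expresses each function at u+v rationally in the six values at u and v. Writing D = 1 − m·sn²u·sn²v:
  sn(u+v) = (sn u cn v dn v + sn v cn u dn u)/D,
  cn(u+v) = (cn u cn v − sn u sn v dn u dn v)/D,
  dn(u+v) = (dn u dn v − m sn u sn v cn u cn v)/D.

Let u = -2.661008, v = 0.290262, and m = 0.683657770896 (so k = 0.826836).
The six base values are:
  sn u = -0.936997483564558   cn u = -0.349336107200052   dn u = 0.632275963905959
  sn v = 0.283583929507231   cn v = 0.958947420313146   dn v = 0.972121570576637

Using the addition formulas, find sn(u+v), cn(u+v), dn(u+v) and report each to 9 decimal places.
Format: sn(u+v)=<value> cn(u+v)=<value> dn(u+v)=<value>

m = k² = 0.683657770896
D = 1 − m·sn²u·sn²v = 0.9517298291686878
sn(u+v) = (sn u·cn v·dn v + sn v·cn u·dn u)/D = -0.9361187953837318/0.9517298291686878 = -0.9835972002699633
cn(u+v) = (cn u·cn v − sn u·sn v·dn u·dn v)/D = -0.1716719798300541/0.9517298291686878 = -0.1803789001548951
dn(u+v) = (dn u·dn v − m·sn u·sn v·cn u·cn v)/D = 0.5537939909620191/0.9517298291686878 = 0.5818815108965791

sn(u+v)=-0.983597200 cn(u+v)=-0.180378900 dn(u+v)=0.581881511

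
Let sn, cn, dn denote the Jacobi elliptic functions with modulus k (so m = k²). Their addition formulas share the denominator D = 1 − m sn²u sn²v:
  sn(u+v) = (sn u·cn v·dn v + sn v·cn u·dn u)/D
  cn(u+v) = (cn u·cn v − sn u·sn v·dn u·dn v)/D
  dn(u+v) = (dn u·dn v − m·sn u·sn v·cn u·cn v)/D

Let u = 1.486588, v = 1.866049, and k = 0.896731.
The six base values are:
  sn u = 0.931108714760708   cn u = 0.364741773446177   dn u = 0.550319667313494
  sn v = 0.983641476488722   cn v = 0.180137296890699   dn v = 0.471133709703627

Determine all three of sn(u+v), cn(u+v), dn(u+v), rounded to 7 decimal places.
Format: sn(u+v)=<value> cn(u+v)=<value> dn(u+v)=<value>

m = k² = 0.804126486361
D = 1 − m·sn²u·sn²v = 0.3254738109836957
sn(u+v) = (sn u·cn v·dn v + sn v·cn u·dn u)/D = 0.276463049270797/0.3254738109836957 = 0.8494171879305096
cn(u+v) = (cn u·cn v − sn u·sn v·dn u·dn v)/D = -0.1717596693759724/0.3254738109836957 = -0.5277219351592516
dn(u+v) = (dn u·dn v − m·sn u·sn v·cn u·cn v)/D = 0.2108846905150821/0.3254738109836957 = 0.6479313646702167

sn(u+v)=0.8494172 cn(u+v)=-0.5277219 dn(u+v)=0.6479314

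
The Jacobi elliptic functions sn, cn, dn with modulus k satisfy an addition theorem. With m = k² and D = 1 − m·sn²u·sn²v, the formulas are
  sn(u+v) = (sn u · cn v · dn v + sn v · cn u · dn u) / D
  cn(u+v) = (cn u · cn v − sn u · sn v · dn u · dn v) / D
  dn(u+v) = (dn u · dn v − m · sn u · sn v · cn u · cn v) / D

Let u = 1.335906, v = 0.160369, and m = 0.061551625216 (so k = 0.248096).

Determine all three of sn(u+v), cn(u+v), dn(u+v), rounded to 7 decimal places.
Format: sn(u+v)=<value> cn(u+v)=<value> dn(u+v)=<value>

sn(u+v)=0.9953510 cn(u+v)=0.0963144 dn(u+v)=0.9690301

sn u = 0.9684202622892509, cn u = 0.249323475805265, dn u = 0.970708276955241
sn v = 0.15964093229336, cn v = 0.9871751479532428, dn v = 0.9992153635943219
m = k² = 0.061551625216
D = 1 − m·sn²u·sn²v = 0.9985288540159404
sn(u+v) = (sn u·cn v·dn v + sn v·cn u·dn u)/D = 0.993886659136649/0.9985288540159404 = 0.9953509657125869
cn(u+v) = (cn u·cn v − sn u·sn v·dn u·dn v)/D = 0.09617266291716014/0.9985288540159404 = 0.09631435539430576
dn(u+v) = (dn u·dn v − m·sn u·sn v·cn u·cn v)/D = 0.9676045260604578/0.9985288540159404 = 0.9690301108164182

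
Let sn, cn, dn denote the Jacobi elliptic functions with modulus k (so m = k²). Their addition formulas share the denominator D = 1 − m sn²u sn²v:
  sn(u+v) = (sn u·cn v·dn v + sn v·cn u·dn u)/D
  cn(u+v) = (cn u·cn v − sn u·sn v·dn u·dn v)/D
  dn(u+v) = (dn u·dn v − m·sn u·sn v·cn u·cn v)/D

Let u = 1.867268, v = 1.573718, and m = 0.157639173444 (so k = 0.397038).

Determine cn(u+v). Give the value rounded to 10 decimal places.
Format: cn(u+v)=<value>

cn(u+v)=-0.9867248385

sn u = 0.9780507137552047, cn u = -0.2083669871235237, dn u = 0.9215232038479171
sn v = 0.9982120719249648, cn v = 0.05977172795953747, dn v = 0.9181089356066559
m = k² = 0.157639173444
D = 1 − m·sn²u·sn²v = 0.8497437543594814
cn(u+v) = (cn u·cn v − sn u·sn v·dn u·dn v)/D = -0.8384632688032532/0.8497437543594814 = -0.9867248385194297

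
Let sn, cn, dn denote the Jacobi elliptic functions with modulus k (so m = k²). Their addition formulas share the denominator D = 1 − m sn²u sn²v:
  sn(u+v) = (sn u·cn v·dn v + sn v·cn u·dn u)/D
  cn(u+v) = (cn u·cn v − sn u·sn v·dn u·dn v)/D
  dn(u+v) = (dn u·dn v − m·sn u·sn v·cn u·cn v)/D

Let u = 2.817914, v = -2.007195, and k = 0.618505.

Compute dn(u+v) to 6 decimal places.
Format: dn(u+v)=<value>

sn u = 0.6384837089191709, cn u = -0.7696353379652077, dn u = 0.9187218031593068
sn v = -0.9819025907337753, cn v = -0.1893866476557947, dn v = 0.7944636840928438
m = k² = 0.382548435025
D = 1 − m·sn²u·sn²v = 0.8496432663050069
dn(u+v) = (dn u·dn v − m·sn u·sn v·cn u·cn v)/D = 0.7648484994619905/0.8496432663050069 = 0.9001995658580591

dn(u+v)=0.900200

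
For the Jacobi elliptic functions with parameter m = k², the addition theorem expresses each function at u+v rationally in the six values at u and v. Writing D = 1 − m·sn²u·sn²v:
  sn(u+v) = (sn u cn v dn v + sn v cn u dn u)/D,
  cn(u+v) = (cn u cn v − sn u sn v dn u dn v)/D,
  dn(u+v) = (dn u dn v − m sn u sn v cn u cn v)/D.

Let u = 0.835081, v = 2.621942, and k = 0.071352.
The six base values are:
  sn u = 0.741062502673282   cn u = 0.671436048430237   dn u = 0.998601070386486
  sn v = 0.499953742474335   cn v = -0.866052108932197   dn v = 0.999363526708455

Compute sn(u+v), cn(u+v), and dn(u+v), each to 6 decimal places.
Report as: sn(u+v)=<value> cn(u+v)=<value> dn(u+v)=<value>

sn(u+v)=-0.306387 cn(u+v)=-0.951907 dn(u+v)=0.999761

m = k² = 0.005091107904
D = 1 − m·sn²u·sn²v = 0.9993011537697951
sn(u+v) = (sn u·cn v·dn v + sn v·cn u·dn u)/D = -0.3061728927237925/0.9993011537697951 = -0.3063870101308061
cn(u+v) = (cn u·cn v − sn u·sn v·dn u·dn v)/D = -0.9512417966462516/0.9993011537697951 = -0.9519070332879705
dn(u+v) = (dn u·dn v − m·sn u·sn v·cn u·cn v)/D = 0.9990623334416468/0.9993011537697951 = 0.9997610126564475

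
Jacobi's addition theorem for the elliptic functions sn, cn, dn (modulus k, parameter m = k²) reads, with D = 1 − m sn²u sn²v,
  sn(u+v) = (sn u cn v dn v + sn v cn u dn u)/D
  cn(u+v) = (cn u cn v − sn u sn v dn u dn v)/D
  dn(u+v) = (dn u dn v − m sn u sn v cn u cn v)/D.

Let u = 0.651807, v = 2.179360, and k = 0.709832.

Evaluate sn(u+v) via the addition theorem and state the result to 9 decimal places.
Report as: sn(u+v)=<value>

sn(u+v)=0.740919550

sn u = 0.5896308029170607, cn u = 0.8076729017686444, dn u = 0.9081989114555701
sn v = 0.9739467688100223, cn v = -0.2267767437911503, dn v = 0.7225309432369759
m = k² = 0.503861468224
D = 1 − m·sn²u·sn²v = 0.8338340951182824
sn(u+v) = (sn u·cn v·dn v + sn v·cn u·dn u)/D = 0.6178039822610206/0.8338340951182824 = 0.7409195496777843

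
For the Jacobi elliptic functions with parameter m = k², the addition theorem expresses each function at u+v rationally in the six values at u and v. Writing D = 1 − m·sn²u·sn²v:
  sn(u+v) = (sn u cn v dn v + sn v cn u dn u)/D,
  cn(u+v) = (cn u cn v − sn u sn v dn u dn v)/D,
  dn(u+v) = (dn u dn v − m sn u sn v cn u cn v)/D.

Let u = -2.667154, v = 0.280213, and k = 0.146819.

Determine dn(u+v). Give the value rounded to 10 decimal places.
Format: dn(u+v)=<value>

sn u = -0.4716582778750076, cn u = -0.881781417876325, dn u = 0.9975994484534222
sn v = 0.27648557358003, cn v = 0.9610180683015912, dn v = 0.9991757508661201
m = k² = 0.021555818761
D = 1 − m·sn²u·sn²v = 0.9996334236887491
dn(u+v) = (dn u·dn v − m·sn u·sn v·cn u·cn v)/D = 0.9943950946106792/0.9996334236887491 = 0.9947597499704042

dn(u+v)=0.9947597500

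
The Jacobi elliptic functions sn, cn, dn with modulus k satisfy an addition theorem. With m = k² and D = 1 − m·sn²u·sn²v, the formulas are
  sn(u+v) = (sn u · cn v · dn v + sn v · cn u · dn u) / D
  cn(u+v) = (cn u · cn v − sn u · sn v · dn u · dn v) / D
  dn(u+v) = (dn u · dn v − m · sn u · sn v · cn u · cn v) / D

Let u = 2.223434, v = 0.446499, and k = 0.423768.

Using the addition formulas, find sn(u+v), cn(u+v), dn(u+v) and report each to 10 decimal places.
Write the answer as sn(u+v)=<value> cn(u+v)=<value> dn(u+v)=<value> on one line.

sn u = 0.8654516583175818, cn u = -0.5009924421738792, dn u = 0.9303192519751927
sn v = 0.4295034568257572, cn v = 0.9030652139102275, dn v = 0.9832967126451771
m = k² = 0.179579317824
D = 1 − m·sn²u·sn²v = 0.9751872286552816
sn(u+v) = (sn u·cn v·dn v + sn v·cn u·dn u)/D = 0.5683204548415908/0.9751872286552816 = 0.5827808631428316
cn(u+v) = (cn u·cn v − sn u·sn v·dn u·dn v)/D = -0.792465766794387/0.9751872286552816 = -0.8126293531213946
dn(u+v) = (dn u·dn v − m·sn u·sn v·cn u·cn v)/D = 0.944980497785656/0.9751872286552816 = 0.9690246857403182

sn(u+v)=0.5827808631 cn(u+v)=-0.8126293531 dn(u+v)=0.9690246857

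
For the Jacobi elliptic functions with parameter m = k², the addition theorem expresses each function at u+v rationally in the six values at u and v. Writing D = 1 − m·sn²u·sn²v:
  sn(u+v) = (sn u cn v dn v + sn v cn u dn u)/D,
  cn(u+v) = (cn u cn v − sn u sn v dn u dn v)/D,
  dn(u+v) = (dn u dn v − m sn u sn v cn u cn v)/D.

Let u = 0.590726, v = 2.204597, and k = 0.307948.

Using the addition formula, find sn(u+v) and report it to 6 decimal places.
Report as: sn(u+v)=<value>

sn(u+v)=0.411260

sn u = 0.5544413184621551, cn u = 0.8322228213537208, dn u = 0.9853162748029339
sn v = 0.8427034310077269, cn v = -0.5383780524573836, dn v = 0.9657407332968155
m = k² = 0.094831970704
D = 1 − m·sn²u·sn²v = 0.9792978488466722
sn(u+v) = (sn u·cn v·dn v + sn v·cn u·dn u)/D = 0.4027464013101658/0.9792978488466722 = 0.4112603757727885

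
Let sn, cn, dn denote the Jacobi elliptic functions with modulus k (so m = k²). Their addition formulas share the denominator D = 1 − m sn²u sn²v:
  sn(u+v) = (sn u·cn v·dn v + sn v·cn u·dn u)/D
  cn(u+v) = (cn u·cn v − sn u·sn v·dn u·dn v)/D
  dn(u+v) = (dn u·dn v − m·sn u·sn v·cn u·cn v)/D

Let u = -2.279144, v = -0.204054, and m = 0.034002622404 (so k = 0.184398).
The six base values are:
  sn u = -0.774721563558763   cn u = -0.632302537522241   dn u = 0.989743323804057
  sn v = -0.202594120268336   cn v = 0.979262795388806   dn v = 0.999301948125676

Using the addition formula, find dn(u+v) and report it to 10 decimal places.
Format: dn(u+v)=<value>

dn(u+v)=0.9931888915

m = k² = 0.034002622404
D = 1 − m·sn²u·sn²v = 0.9991623600634202
dn(u+v) = (dn u·dn v − m·sn u·sn v·cn u·cn v)/D = 0.9923569568632873/0.9991623600634202 = 0.9931888915434115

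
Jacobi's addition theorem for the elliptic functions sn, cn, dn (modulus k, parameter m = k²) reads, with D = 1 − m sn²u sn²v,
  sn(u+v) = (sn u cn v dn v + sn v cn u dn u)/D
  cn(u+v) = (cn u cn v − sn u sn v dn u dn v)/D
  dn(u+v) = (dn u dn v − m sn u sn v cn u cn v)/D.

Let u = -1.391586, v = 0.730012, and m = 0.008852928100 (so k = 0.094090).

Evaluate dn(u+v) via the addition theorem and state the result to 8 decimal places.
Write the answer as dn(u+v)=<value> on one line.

sn u = -0.9835012813853911, cn u = 0.180901159513403, dn u = 0.9957091874658671
sn v = 0.6664941450542884, cn v = 0.7455102645895315, dn v = 0.9980317637500153
m = k² = 0.0088529281
D = 1 − m·sn²u·sn²v = 0.996196096643969
dn(u+v) = (dn u·dn v − m·sn u·sn v·cn u·cn v)/D = 0.9945320205880881/0.996196096643969 = 0.9983295697890336

dn(u+v)=0.99832957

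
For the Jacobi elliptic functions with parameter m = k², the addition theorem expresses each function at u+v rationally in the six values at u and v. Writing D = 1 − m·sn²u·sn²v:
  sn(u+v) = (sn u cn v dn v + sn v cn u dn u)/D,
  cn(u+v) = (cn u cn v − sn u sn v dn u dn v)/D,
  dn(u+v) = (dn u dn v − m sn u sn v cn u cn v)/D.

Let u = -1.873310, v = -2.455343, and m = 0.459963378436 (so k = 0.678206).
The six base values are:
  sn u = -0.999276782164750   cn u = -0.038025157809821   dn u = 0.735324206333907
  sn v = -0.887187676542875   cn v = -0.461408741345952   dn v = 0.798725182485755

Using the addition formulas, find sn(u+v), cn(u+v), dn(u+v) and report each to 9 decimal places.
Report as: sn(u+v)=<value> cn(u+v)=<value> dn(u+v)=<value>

sn(u+v)=0.615642497 cn(u+v)=-0.788025581 dn(u+v)=0.908662019

m = k² = 0.459963378436
D = 1 − m·sn²u·sn²v = 0.638485392572175
sn(u+v) = (sn u·cn v·dn v + sn v·cn u·dn u)/D = 0.3930787413440871/0.638485392572175 = 0.6156424969419376
cn(u+v) = (cn u·cn v − sn u·sn v·dn u·dn v)/D = -0.5031428222993872/0.638485392572175 = -0.7880255807771067
dn(u+v) = (dn u·dn v − m·sn u·sn v·cn u·cn v)/D = 0.5801674261678985/0.638485392572175 = 0.9086620193935226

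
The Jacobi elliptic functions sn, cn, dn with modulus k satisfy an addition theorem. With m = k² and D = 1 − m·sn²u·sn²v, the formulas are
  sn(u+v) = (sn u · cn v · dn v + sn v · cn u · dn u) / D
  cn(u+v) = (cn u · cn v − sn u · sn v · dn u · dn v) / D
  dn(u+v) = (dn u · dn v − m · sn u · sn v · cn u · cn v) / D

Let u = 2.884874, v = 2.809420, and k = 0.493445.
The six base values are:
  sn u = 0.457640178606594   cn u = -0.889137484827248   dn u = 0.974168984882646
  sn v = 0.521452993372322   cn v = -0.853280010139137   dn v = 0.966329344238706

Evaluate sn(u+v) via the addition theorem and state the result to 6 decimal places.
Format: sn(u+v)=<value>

m = k² = 0.243487968025
D = 1 − m·sn²u·sn²v = 0.9861338425298394
sn(u+v) = (sn u·cn v·dn v + sn v·cn u·dn u)/D = -0.8290140094702094/0.9861338425298394 = -0.8406708843329492

sn(u+v)=-0.840671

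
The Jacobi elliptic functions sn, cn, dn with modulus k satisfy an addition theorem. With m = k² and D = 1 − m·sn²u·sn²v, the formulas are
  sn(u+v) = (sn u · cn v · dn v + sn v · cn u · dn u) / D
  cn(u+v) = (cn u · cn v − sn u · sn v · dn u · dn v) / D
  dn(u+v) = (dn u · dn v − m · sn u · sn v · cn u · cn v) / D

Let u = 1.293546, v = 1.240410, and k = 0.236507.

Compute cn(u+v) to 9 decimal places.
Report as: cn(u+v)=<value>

sn u = 0.9577660151117955, cn u = 0.2875487094335009, dn u = 0.9740068939389634
sn v = 0.9416004925571508, cn v = 0.3367321077891609, dn v = 0.9748881417934612
m = k² = 0.055935561049
D = 1 − m·sn²u·sn²v = 0.9545074587075773
cn(u+v) = (cn u·cn v − sn u·sn v·dn u·dn v)/D = -0.7595065859045443/0.9545074587075773 = -0.7957052393628561

cn(u+v)=-0.795705239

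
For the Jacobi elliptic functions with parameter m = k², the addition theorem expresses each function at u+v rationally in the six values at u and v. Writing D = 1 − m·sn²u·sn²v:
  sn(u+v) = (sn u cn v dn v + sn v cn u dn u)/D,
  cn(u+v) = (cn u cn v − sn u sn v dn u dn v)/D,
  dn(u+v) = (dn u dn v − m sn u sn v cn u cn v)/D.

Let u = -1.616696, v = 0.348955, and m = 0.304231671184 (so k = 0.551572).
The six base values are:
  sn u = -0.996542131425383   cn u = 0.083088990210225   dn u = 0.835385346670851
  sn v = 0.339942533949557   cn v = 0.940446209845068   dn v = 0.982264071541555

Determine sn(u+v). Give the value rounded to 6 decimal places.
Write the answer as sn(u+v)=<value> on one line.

m = k² = 0.304231671184
D = 1 − m·sn²u·sn²v = 0.9650854244732402
sn(u+v) = (sn u·cn v·dn v + sn v·cn u·dn u)/D = -0.8969763982492189/0.9650854244732402 = -0.9294269455357319

sn(u+v)=-0.929427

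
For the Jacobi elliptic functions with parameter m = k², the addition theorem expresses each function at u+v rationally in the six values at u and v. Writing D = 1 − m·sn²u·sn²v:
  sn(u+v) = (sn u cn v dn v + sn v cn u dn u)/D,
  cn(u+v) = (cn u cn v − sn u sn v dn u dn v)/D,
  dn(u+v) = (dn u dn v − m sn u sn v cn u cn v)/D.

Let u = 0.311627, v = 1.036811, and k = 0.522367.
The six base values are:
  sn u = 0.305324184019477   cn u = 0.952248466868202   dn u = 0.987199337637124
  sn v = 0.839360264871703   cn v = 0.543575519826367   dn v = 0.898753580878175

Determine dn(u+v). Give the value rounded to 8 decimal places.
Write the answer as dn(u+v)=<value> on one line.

m = k² = 0.272867282689
D = 1 − m·sn²u·sn²v = 0.9820786513778208
dn(u+v) = (dn u·dn v − m·sn u·sn v·cn u·cn v)/D = 0.8510520504842833/0.9820786513778208 = 0.8665823753426348

dn(u+v)=0.86658238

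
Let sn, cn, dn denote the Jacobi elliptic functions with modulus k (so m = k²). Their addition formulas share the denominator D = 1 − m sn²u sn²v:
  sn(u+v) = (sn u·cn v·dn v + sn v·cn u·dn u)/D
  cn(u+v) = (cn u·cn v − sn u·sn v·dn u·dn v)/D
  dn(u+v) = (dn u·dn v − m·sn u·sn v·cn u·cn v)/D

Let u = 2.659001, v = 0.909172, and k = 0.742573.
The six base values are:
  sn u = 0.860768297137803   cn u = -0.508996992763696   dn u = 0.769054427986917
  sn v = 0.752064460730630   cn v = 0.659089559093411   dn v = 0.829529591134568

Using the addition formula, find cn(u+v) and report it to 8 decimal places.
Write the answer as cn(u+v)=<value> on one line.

cn(u+v)=-0.97338486

m = k² = 0.551414660329
D = 1 − m·sn²u·sn²v = 0.7689207403978601
cn(u+v) = (cn u·cn v − sn u·sn v·dn u·dn v)/D = -0.7484558106890417/0.7689207403978601 = -0.9733848644813127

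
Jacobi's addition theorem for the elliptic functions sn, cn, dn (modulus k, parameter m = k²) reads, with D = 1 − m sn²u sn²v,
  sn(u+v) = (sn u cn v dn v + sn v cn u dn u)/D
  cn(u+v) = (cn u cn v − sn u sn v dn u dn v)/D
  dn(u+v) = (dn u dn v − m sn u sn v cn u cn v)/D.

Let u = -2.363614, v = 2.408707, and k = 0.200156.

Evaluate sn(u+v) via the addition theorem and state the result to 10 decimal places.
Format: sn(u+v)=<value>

sn u = -0.7222585262087912, cn u = -0.6916231787026118, dn u = 0.9894953970268202
sn v = 0.6906754419300802, cn v = -0.7231648732582968, dn v = 0.9903983637483451
m = k² = 0.040062424336
D = 1 − m·sn²u·sn²v = 0.9900305635376415
sn(u+v) = (sn u·cn v·dn v + sn v·cn u·dn u)/D = 0.04462771497410537/0.9900305635376415 = 0.04507710834162404

sn(u+v)=0.0450771083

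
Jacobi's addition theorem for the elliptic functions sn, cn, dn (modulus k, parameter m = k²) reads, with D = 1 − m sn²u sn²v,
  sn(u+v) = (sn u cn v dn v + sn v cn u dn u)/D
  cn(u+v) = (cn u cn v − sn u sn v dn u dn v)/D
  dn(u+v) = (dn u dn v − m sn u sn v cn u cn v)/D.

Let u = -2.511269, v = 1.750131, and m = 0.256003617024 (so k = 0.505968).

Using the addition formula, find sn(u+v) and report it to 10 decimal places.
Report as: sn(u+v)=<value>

sn u = -0.7466212905120894, cn u = -0.6652493130804888, dn u = 0.9259009049265797
sn v = 0.9986105071588314, cn v = -0.05269777027523525, dn v = 0.8629642629324935
m = k² = 0.256003617024
D = 1 − m·sn²u·sn²v = 0.8576887923587174
sn(u+v) = (sn u·cn v·dn v + sn v·cn u·dn u)/D = -0.5811455078201059/0.8576887923587174 = -0.6775715306036659

sn(u+v)=-0.6775715306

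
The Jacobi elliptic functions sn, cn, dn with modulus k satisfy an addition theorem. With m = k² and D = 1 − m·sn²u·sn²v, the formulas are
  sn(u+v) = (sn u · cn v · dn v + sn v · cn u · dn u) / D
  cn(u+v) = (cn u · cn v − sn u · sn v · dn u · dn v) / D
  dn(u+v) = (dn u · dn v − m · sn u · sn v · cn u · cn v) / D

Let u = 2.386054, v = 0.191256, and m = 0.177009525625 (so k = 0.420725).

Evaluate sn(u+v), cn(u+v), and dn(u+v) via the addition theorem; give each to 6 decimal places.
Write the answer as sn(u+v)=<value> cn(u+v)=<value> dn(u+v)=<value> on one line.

sn u = 0.7780648526622118, cn u = -0.6281839579706972, dn u = 0.9449026951937834
sn v = 0.1898910517033949, cn v = 0.9818051682910304, dn v = 0.9968035324379002
m = k² = 0.177009525625
D = 1 − m·sn²u·sn²v = 0.9961359989763482
sn(u+v) = (sn u·cn v·dn v + sn v·cn u·dn u)/D = 0.6487521390607555/0.9961359989763482 = 0.6512686417591854
cn(u+v) = (cn u·cn v − sn u·sn v·dn u·dn v)/D = -0.7559150683249417/0.9961359989763482 = -0.75884725489465
dn(u+v) = (dn u·dn v − m·sn u·sn v·cn u·cn v)/D = 0.9580121484110775/0.9961359989763482 = 0.9617282674208666

sn(u+v)=0.651269 cn(u+v)=-0.758847 dn(u+v)=0.961728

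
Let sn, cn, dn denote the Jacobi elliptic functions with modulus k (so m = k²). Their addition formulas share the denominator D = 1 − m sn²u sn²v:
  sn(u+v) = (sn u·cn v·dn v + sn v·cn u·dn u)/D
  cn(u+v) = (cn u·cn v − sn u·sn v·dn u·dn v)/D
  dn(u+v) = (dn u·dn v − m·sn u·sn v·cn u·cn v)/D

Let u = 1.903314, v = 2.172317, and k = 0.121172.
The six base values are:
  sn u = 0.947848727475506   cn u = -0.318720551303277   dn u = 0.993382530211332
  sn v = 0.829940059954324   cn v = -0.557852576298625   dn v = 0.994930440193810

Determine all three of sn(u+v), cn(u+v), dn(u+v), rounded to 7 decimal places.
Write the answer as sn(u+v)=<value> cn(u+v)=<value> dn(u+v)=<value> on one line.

m = k² = 0.014682653584
D = 1 − m·sn²u·sn²v = 0.9909139301587713
sn(u+v) = (sn u·cn v·dn v + sn v·cn u·dn u)/D = -0.7888477821320451/0.9909139301587713 = -0.7960810299696264
cn(u+v) = (cn u·cn v − sn u·sn v·dn u·dn v)/D = -0.5996912485671738/0.9909139301587713 = -0.6051900476069471
dn(u+v) = (dn u·dn v − m·sn u·sn v·cn u·cn v)/D = 0.9862928993058432/0.9909139301587713 = 0.9953365971430155

sn(u+v)=-0.7960810 cn(u+v)=-0.6051900 dn(u+v)=0.9953366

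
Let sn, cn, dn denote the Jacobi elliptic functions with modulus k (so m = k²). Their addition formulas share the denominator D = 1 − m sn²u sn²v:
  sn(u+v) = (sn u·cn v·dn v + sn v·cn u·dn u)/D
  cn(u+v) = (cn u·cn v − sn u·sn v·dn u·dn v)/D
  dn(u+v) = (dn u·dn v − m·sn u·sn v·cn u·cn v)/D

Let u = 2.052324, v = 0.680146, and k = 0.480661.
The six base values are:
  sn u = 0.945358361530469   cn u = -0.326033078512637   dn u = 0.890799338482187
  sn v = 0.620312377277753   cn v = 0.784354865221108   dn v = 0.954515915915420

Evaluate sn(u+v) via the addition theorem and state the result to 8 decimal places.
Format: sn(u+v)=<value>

sn(u+v)=0.57314926

m = k² = 0.231034996921
D = 1 − m·sn²u·sn²v = 0.9205504201917582
sn(u+v) = (sn u·cn v·dn v + sn v·cn u·dn u)/D = 0.5276127891029782/0.9205504201917582 = 0.5731492567165112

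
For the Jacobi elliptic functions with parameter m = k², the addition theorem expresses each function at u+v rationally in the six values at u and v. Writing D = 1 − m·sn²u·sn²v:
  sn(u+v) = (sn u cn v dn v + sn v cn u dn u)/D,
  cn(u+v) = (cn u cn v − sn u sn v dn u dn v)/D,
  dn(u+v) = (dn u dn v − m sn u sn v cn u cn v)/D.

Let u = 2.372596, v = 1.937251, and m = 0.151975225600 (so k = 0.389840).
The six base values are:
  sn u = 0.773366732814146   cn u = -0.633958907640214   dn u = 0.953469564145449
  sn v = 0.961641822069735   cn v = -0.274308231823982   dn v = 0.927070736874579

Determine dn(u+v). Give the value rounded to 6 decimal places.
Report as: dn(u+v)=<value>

m = k² = 0.1519752256
D = 1 − m·sn²u·sn²v = 0.9159436640385379
dn(u+v) = (dn u·dn v − m·sn u·sn v·cn u·cn v)/D = 0.8642787980892323/0.9159436640385379 = 0.943593838815908

dn(u+v)=0.943594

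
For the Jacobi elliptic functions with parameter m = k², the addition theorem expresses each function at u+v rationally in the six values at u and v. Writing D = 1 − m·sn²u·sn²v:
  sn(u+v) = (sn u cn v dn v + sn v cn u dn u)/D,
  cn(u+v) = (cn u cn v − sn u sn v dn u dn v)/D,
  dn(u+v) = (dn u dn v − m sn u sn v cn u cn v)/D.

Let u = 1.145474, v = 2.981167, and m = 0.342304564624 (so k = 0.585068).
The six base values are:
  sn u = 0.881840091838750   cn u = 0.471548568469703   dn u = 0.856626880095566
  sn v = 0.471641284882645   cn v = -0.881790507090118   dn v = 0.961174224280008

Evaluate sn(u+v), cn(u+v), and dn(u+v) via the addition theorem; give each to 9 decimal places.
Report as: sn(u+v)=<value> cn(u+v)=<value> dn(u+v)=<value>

sn(u+v)=-0.591942645 cn(u+v)=-0.805980090 dn(u+v)=0.938113968

m = k² = 0.342304564624
D = 1 − m·sn²u·sn²v = 0.9407871455524799
sn(u+v) = (sn u·cn v·dn v + sn v·cn u·dn u)/D = -0.5568920309059478/0.9407871455524799 = -0.5919426445595314
cn(u+v) = (cn u·cn v − sn u·sn v·dn u·dn v)/D = -0.7582557082872716/0.9407871455524799 = -0.8059800900468127
dn(u+v) = (dn u·dn v − m·sn u·sn v·cn u·cn v)/D = 0.8825655624019634/0.9407871455524799 = 0.9381139682597111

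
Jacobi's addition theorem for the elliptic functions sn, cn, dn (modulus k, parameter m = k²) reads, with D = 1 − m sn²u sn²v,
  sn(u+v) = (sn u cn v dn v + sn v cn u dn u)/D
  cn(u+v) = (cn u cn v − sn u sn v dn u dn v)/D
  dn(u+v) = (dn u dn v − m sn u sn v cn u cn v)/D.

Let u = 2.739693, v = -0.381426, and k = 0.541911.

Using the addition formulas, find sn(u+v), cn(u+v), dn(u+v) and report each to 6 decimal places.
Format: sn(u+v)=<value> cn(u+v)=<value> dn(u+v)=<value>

sn u = 0.6184015987971149, cn u = -0.7858622414934899, dn u = 0.9421759414394736
sn v = -0.3697991701949575, cn v = 0.9291117121870335, dn v = 0.9797145227864045
m = k² = 0.293667531921
D = 1 − m·sn²u·sn²v = 0.9846422000804861
sn(u+v) = (sn u·cn v·dn v + sn v·cn u·dn u)/D = 0.8367157454018561/0.9846422000804861 = 0.8497662860006018
cn(u+v) = (cn u·cn v − sn u·sn v·dn u·dn v)/D = -0.5190636026306952/0.9846422000804861 = -0.5271596145160813
dn(u+v) = (dn u·dn v − m·sn u·sn v·cn u·cn v)/D = 0.874028379793302/0.9846422000804861 = 0.8876608982652355

sn(u+v)=0.849766 cn(u+v)=-0.527160 dn(u+v)=0.887661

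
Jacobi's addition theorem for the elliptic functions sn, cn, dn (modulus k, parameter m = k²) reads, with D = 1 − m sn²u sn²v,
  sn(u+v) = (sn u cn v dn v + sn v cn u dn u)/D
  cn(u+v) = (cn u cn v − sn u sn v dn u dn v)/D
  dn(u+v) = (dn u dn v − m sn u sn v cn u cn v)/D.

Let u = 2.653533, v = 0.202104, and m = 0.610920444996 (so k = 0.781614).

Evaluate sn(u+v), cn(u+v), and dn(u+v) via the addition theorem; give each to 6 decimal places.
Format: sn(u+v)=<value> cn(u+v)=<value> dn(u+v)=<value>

sn(u+v)=0.824699 cn(u+v)=-0.565571 dn(u+v)=0.764523

sn u = 0.8995045971192158, cn u = -0.4369112950718913, dn u = 0.7111252089229981
sn v = 0.1999151327330576, cn v = 0.97981321674303, dn v = 0.9877165163443551
m = k² = 0.610920444996
D = 1 − m·sn²u·sn²v = 0.9802447389382879
sn(u+v) = (sn u·cn v·dn v + sn v·cn u·dn u)/D = 0.808407128485833/0.9802447389382879 = 0.8246992780205341
cn(u+v) = (cn u·cn v − sn u·sn v·dn u·dn v)/D = -0.5543984693606956/0.9802447389382879 = -0.5655714816293426
dn(u+v) = (dn u·dn v − m·sn u·sn v·cn u·cn v)/D = 0.749419605426112/0.9802447389382879 = 0.7645229560097566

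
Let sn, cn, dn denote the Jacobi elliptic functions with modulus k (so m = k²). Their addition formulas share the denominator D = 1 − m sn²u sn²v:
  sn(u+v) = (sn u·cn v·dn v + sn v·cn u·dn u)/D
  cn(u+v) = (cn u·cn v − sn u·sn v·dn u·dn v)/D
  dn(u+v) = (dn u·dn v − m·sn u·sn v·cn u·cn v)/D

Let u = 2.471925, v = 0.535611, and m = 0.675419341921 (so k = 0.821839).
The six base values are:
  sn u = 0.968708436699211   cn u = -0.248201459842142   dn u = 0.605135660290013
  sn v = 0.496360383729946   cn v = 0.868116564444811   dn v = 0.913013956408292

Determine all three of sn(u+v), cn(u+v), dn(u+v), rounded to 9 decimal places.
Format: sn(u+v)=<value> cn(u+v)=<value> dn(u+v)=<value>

sn(u+v)=0.821536003 cn(u+v)=-0.570156641 dn(u+v)=0.737661866

m = k² = 0.675419341921
D = 1 − m·sn²u·sn²v = 0.8438457240877735
sn(u+v) = (sn u·cn v·dn v + sn v·cn u·dn u)/D = 0.6932496436416733/0.8438457240877735 = 0.8215360033862827
cn(u+v) = (cn u·cn v − sn u·sn v·dn u·dn v)/D = -0.4811242434672273/0.8438457240877735 = -0.5701566408804634
dn(u+v) = (dn u·dn v − m·sn u·sn v·cn u·cn v)/D = 0.6224728116357586/0.8438457240877735 = 0.7376618662240344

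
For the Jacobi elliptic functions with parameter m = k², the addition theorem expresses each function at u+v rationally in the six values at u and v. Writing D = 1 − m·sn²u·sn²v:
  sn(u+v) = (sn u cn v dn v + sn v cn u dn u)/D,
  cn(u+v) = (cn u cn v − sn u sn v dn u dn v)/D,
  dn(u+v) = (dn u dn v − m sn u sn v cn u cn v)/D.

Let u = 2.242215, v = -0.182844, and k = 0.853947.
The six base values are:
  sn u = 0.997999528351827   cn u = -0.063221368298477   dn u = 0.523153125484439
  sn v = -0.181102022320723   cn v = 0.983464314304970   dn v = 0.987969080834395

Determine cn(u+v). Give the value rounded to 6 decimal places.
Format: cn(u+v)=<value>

cn(u+v)=0.032003

m = k² = 0.729225478809
D = 1 − m·sn²u·sn²v = 0.9761784999134213
cn(u+v) = (cn u·cn v − sn u·sn v·dn u·dn v)/D = 0.03124101829994407/0.9761784999134213 = 0.03200338698579705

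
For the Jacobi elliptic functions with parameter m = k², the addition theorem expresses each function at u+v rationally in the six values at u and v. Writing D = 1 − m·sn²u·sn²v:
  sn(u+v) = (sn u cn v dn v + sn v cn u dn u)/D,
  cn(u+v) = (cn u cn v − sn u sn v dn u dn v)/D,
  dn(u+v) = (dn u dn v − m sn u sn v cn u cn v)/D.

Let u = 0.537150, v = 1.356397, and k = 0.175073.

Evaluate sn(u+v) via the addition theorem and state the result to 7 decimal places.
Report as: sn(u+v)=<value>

sn(u+v)=0.9535900

sn u = 0.511047477251481, cn u = 0.8595524858872186, dn u = 0.9959894623208787
sn v = 0.9751929406992364, cn v = 0.2213565639649651, dn v = 0.9853178588187636
m = k² = 0.030650555329
D = 1 − m·sn²u·sn²v = 0.9923872434315122
sn(u+v) = (sn u·cn v·dn v + sn v·cn u·dn u)/D = 0.9463305805919471/0.9923872434315122 = 0.9535900293515376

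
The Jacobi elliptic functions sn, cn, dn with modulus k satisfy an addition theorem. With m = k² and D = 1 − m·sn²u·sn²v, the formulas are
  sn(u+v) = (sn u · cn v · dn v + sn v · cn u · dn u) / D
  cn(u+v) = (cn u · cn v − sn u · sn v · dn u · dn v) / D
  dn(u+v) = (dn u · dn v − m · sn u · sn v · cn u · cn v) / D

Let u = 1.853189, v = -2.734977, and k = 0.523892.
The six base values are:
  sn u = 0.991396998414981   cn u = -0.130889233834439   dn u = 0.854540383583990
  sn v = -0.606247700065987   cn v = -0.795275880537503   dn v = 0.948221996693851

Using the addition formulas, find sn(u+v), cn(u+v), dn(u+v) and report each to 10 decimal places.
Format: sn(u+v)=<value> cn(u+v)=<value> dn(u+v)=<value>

m = k² = 0.274462827664
D = 1 − m·sn²u·sn²v = 0.9008531454307409
sn(u+v) = (sn u·cn v·dn v + sn v·cn u·dn u)/D = -0.6798016886039218/0.9008531454307409 = -0.7546198756722731
cn(u+v) = (cn u·cn v − sn u·sn v·dn u·dn v)/D = 0.5911057890121836/0.9008531454307409 = 0.6561622080250913
dn(u+v) = (dn u·dn v − m·sn u·sn v·cn u·cn v)/D = 0.8274652807892236/0.9008531454307409 = 0.9185351519126605

sn(u+v)=-0.7546198757 cn(u+v)=0.6561622080 dn(u+v)=0.9185351519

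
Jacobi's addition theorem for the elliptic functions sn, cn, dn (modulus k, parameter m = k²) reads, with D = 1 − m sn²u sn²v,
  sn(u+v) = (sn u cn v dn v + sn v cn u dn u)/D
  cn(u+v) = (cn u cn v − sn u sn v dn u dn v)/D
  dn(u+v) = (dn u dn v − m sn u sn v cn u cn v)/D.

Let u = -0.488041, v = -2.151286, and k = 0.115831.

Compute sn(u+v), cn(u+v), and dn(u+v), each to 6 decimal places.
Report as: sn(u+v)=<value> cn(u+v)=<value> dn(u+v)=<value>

sn u = -0.4686776122385238, cn u = 0.8833692861914523, dn u = 0.9985253519970859
sn v = -0.8409795989256788, cn v = -0.5410668296900157, dn v = 0.9952441901986347
m = k² = 0.013416820561
D = 1 − m·sn²u·sn²v = 0.9979156581436673
sn(u+v) = (sn u·cn v·dn v + sn v·cn u·dn u)/D = -0.4894201351230452/0.9979156581436673 = -0.4904423847136235
cn(u+v) = (cn u·cn v − sn u·sn v·dn u·dn v)/D = -0.8696571692939976/0.9979156581436673 = -0.8714736182331707
dn(u+v) = (dn u·dn v − m·sn u·sn v·cn u·cn v)/D = 0.9963041212322874/0.9979156581436673 = 0.9983850970788677

sn(u+v)=-0.490442 cn(u+v)=-0.871474 dn(u+v)=0.998385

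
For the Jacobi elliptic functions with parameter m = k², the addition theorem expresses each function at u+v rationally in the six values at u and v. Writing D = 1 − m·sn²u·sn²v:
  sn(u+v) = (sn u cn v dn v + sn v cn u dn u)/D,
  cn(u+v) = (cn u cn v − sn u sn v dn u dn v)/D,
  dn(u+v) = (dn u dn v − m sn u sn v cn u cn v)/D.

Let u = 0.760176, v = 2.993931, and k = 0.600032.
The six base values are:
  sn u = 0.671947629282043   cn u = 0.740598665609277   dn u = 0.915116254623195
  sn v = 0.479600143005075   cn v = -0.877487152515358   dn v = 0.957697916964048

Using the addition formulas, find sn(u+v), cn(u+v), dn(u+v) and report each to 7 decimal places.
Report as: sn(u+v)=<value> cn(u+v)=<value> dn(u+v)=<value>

m = k² = 0.360038401024
D = 1 − m·sn²u·sn²v = 0.9626080353748354
sn(u+v) = (sn u·cn v·dn v + sn v·cn u·dn u)/D = -0.2396417643724286/0.9626080353748354 = -0.2489505131536879
cn(u+v) = (cn u·cn v − sn u·sn v·dn u·dn v)/D = -0.9323014826421064/0.9626080353748354 = -0.9685162063695762
dn(u+v) = (dn u·dn v − m·sn u·sn v·cn u·cn v)/D = 0.9518076913873485/0.9626080353748354 = 0.988780122759643

sn(u+v)=-0.2489505 cn(u+v)=-0.9685162 dn(u+v)=0.9887801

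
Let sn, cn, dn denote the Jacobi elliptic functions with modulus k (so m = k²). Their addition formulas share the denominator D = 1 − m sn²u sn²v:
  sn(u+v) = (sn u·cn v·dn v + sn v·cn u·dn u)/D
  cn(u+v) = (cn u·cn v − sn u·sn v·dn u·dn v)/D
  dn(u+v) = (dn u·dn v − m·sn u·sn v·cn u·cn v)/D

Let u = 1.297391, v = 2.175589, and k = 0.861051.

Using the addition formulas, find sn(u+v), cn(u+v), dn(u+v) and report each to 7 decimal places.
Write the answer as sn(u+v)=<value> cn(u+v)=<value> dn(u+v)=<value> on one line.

sn u = 0.8931837412445732, cn u = 0.44969189938929, dn u = 0.6391564339809039
sn v = 0.9998488100531039, cn v = -0.01738841670170604, dn v = 0.5087389758738954
m = k² = 0.741408824601
D = 1 − m·sn²u·sn²v = 0.4086997849521173
sn(u+v) = (sn u·cn v·dn v + sn v·cn u·dn u)/D = 0.2794787642417769/0.4086997849521173 = 0.6838241039801875
cn(u+v) = (cn u·cn v − sn u·sn v·dn u·dn v)/D = -0.2982065300388242/0.4086997849521173 = -0.7296468973522012
dn(u+v) = (dn u·dn v − m·sn u·sn v·cn u·cn v)/D = 0.330341145277322/0.4086997849521173 = 0.8082733523239419

sn(u+v)=0.6838241 cn(u+v)=-0.7296469 dn(u+v)=0.8082734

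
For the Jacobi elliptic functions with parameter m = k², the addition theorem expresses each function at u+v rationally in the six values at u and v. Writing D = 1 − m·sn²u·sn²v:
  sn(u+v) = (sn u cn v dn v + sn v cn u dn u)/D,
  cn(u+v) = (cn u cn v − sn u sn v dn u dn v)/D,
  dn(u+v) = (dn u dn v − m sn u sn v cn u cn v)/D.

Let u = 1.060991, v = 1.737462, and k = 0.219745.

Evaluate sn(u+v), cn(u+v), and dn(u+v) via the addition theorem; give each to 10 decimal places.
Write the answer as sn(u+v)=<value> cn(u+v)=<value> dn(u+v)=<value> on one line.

sn(u+v)=0.3724938721 cn(u+v)=-0.9280346520 dn(u+v)=0.9966443585

sn u = 0.8690746406011093, cn u = 0.4946809770590059, dn u = 0.9815949384190667
sn v = 0.9897075441267905, cn v = -0.1431047766446568, dn v = 0.9760640455712849
m = k² = 0.048287865025
D = 1 − m·sn²u·sn²v = 0.9642755196216049
sn(u+v) = (sn u·cn v·dn v + sn v·cn u·dn u)/D = 0.3591867221063901/0.9642755196216049 = 0.3724938721324585
cn(u+v) = (cn u·cn v − sn u·sn v·dn u·dn v)/D = -0.8948810962379209/0.9642755196216049 = -0.9280346519520527
dn(u+v) = (dn u·dn v − m·sn u·sn v·cn u·cn v)/D = 0.9610397566916483/0.9642755196216049 = 0.9966443585219022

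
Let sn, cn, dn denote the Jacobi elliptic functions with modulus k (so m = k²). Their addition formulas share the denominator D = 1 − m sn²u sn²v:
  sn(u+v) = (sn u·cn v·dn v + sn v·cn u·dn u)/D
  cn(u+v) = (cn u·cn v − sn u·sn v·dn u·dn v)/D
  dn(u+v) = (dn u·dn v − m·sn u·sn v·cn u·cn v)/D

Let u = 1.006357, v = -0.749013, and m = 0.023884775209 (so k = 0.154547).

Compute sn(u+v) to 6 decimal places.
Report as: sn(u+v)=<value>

sn(u+v)=0.254448

sn u = 0.8431137175329352, cn u = 0.5377353059896606, dn u = 0.9914745224659924
sn v = -0.6798211631066852, cn v = 0.7333779286236215, dn v = 0.9944654284543504
m = k² = 0.023884775209
D = 1 − m·sn²u·sn²v = 0.9921533762316441
sn(u+v) = (sn u·cn v·dn v + sn v·cn u·dn u)/D = 0.2524516151450478/0.9921533762316441 = 0.2544481742368293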